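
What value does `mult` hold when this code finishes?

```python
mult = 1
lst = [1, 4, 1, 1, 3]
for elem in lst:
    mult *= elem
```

Let's trace through this code step by step.

Initialize: mult = 1
Initialize: lst = [1, 4, 1, 1, 3]
Entering loop: for elem in lst:

After execution: mult = 12
12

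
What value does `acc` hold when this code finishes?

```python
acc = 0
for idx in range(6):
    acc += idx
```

Let's trace through this code step by step.

Initialize: acc = 0
Entering loop: for idx in range(6):

After execution: acc = 15
15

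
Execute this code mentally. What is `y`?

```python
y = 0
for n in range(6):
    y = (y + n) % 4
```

Let's trace through this code step by step.

Initialize: y = 0
Entering loop: for n in range(6):

After execution: y = 3
3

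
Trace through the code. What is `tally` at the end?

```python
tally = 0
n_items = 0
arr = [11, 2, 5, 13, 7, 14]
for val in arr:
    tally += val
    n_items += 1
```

Let's trace through this code step by step.

Initialize: tally = 0
Initialize: n_items = 0
Initialize: arr = [11, 2, 5, 13, 7, 14]
Entering loop: for val in arr:

After execution: tally = 52
52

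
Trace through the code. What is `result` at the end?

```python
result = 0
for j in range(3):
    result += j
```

Let's trace through this code step by step.

Initialize: result = 0
Entering loop: for j in range(3):

After execution: result = 3
3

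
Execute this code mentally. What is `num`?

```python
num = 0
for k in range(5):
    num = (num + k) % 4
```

Let's trace through this code step by step.

Initialize: num = 0
Entering loop: for k in range(5):

After execution: num = 2
2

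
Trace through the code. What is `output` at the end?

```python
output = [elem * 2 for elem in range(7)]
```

Let's trace through this code step by step.

Initialize: output = [elem * 2 for elem in range(7)]

After execution: output = [0, 2, 4, 6, 8, 10, 12]
[0, 2, 4, 6, 8, 10, 12]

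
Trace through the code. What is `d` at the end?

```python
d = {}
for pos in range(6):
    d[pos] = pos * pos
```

Let's trace through this code step by step.

Initialize: d = {}
Entering loop: for pos in range(6):

After execution: d = {0: 0, 1: 1, 2: 4, 3: 9, 4: 16, 5: 25}
{0: 0, 1: 1, 2: 4, 3: 9, 4: 16, 5: 25}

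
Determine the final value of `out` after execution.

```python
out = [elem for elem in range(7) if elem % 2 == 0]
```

Let's trace through this code step by step.

Initialize: out = [elem for elem in range(7) if elem % 2 == 0]

After execution: out = [0, 2, 4, 6]
[0, 2, 4, 6]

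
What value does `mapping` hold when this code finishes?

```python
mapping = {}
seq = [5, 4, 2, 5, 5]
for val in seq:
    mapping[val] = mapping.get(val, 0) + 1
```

Let's trace through this code step by step.

Initialize: mapping = {}
Initialize: seq = [5, 4, 2, 5, 5]
Entering loop: for val in seq:

After execution: mapping = {5: 3, 4: 1, 2: 1}
{5: 3, 4: 1, 2: 1}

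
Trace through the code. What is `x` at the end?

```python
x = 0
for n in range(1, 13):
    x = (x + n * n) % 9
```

Let's trace through this code step by step.

Initialize: x = 0
Entering loop: for n in range(1, 13):

After execution: x = 2
2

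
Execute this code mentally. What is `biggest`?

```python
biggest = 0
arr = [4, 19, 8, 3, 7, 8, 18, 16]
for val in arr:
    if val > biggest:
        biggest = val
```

Let's trace through this code step by step.

Initialize: biggest = 0
Initialize: arr = [4, 19, 8, 3, 7, 8, 18, 16]
Entering loop: for val in arr:

After execution: biggest = 19
19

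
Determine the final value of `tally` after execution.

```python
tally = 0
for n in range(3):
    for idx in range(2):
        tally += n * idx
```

Let's trace through this code step by step.

Initialize: tally = 0
Entering loop: for n in range(3):

After execution: tally = 3
3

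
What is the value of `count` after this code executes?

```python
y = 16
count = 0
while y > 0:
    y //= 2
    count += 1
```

Let's trace through this code step by step.

Initialize: y = 16
Initialize: count = 0
Entering loop: while y > 0:

After execution: count = 5
5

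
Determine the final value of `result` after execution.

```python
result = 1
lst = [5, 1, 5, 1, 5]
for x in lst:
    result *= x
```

Let's trace through this code step by step.

Initialize: result = 1
Initialize: lst = [5, 1, 5, 1, 5]
Entering loop: for x in lst:

After execution: result = 125
125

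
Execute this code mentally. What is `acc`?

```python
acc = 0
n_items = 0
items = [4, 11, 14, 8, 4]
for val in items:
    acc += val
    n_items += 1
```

Let's trace through this code step by step.

Initialize: acc = 0
Initialize: n_items = 0
Initialize: items = [4, 11, 14, 8, 4]
Entering loop: for val in items:

After execution: acc = 41
41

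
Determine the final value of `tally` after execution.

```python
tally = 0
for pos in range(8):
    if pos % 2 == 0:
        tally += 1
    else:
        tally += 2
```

Let's trace through this code step by step.

Initialize: tally = 0
Entering loop: for pos in range(8):

After execution: tally = 12
12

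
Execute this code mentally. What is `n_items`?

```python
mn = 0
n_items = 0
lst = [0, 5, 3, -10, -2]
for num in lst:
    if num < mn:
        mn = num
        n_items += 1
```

Let's trace through this code step by step.

Initialize: mn = 0
Initialize: n_items = 0
Initialize: lst = [0, 5, 3, -10, -2]
Entering loop: for num in lst:

After execution: n_items = 1
1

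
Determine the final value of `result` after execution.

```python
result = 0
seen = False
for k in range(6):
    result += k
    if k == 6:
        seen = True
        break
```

Let's trace through this code step by step.

Initialize: result = 0
Initialize: seen = False
Entering loop: for k in range(6):

After execution: result = 15
15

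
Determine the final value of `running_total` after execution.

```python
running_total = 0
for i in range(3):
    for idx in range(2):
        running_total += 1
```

Let's trace through this code step by step.

Initialize: running_total = 0
Entering loop: for i in range(3):

After execution: running_total = 6
6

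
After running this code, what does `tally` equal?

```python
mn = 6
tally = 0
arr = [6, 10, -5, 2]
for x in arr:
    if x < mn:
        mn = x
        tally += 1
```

Let's trace through this code step by step.

Initialize: mn = 6
Initialize: tally = 0
Initialize: arr = [6, 10, -5, 2]
Entering loop: for x in arr:

After execution: tally = 1
1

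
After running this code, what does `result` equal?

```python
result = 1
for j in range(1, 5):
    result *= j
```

Let's trace through this code step by step.

Initialize: result = 1
Entering loop: for j in range(1, 5):

After execution: result = 24
24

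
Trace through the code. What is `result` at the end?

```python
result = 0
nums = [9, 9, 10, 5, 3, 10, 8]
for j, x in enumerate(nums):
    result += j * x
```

Let's trace through this code step by step.

Initialize: result = 0
Initialize: nums = [9, 9, 10, 5, 3, 10, 8]
Entering loop: for j, x in enumerate(nums):

After execution: result = 154
154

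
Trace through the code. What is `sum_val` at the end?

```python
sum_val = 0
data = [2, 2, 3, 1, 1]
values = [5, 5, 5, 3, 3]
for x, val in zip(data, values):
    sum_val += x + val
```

Let's trace through this code step by step.

Initialize: sum_val = 0
Initialize: data = [2, 2, 3, 1, 1]
Initialize: values = [5, 5, 5, 3, 3]
Entering loop: for x, val in zip(data, values):

After execution: sum_val = 30
30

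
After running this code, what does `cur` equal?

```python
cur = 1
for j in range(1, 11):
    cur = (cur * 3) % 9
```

Let's trace through this code step by step.

Initialize: cur = 1
Entering loop: for j in range(1, 11):

After execution: cur = 0
0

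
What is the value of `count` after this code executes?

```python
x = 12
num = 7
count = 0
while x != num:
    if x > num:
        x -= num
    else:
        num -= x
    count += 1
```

Let's trace through this code step by step.

Initialize: x = 12
Initialize: num = 7
Initialize: count = 0
Entering loop: while x != num:

After execution: count = 5
5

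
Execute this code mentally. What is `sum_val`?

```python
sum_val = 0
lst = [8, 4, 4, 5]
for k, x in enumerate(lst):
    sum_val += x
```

Let's trace through this code step by step.

Initialize: sum_val = 0
Initialize: lst = [8, 4, 4, 5]
Entering loop: for k, x in enumerate(lst):

After execution: sum_val = 21
21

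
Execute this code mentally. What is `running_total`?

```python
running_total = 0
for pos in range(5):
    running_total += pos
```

Let's trace through this code step by step.

Initialize: running_total = 0
Entering loop: for pos in range(5):

After execution: running_total = 10
10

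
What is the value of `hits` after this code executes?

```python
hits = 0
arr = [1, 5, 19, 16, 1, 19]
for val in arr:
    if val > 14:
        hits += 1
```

Let's trace through this code step by step.

Initialize: hits = 0
Initialize: arr = [1, 5, 19, 16, 1, 19]
Entering loop: for val in arr:

After execution: hits = 3
3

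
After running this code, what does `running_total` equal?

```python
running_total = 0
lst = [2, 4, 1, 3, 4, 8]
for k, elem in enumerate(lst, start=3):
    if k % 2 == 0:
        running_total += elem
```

Let's trace through this code step by step.

Initialize: running_total = 0
Initialize: lst = [2, 4, 1, 3, 4, 8]
Entering loop: for k, elem in enumerate(lst, start=3):

After execution: running_total = 15
15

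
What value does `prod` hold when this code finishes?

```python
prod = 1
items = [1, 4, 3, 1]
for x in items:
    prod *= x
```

Let's trace through this code step by step.

Initialize: prod = 1
Initialize: items = [1, 4, 3, 1]
Entering loop: for x in items:

After execution: prod = 12
12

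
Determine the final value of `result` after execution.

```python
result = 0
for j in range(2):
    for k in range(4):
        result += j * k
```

Let's trace through this code step by step.

Initialize: result = 0
Entering loop: for j in range(2):

After execution: result = 6
6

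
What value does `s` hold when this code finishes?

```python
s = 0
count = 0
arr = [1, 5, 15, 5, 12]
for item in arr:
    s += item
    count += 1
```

Let's trace through this code step by step.

Initialize: s = 0
Initialize: count = 0
Initialize: arr = [1, 5, 15, 5, 12]
Entering loop: for item in arr:

After execution: s = 38
38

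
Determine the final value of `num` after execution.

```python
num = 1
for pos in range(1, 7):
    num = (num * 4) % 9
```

Let's trace through this code step by step.

Initialize: num = 1
Entering loop: for pos in range(1, 7):

After execution: num = 1
1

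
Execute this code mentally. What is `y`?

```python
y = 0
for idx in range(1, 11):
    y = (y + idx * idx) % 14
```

Let's trace through this code step by step.

Initialize: y = 0
Entering loop: for idx in range(1, 11):

After execution: y = 7
7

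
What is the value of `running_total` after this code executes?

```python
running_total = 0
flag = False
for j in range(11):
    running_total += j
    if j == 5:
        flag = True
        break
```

Let's trace through this code step by step.

Initialize: running_total = 0
Initialize: flag = False
Entering loop: for j in range(11):

After execution: running_total = 15
15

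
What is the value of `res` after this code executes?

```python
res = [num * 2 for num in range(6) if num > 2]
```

Let's trace through this code step by step.

Initialize: res = [num * 2 for num in range(6) if num > 2]

After execution: res = [6, 8, 10]
[6, 8, 10]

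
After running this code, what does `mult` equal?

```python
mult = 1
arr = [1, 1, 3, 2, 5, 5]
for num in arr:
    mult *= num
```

Let's trace through this code step by step.

Initialize: mult = 1
Initialize: arr = [1, 1, 3, 2, 5, 5]
Entering loop: for num in arr:

After execution: mult = 150
150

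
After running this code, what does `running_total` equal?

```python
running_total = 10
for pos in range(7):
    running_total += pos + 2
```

Let's trace through this code step by step.

Initialize: running_total = 10
Entering loop: for pos in range(7):

After execution: running_total = 45
45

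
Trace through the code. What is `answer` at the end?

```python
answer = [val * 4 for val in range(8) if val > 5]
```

Let's trace through this code step by step.

Initialize: answer = [val * 4 for val in range(8) if val > 5]

After execution: answer = [24, 28]
[24, 28]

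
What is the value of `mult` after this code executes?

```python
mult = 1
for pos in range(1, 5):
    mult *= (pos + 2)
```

Let's trace through this code step by step.

Initialize: mult = 1
Entering loop: for pos in range(1, 5):

After execution: mult = 360
360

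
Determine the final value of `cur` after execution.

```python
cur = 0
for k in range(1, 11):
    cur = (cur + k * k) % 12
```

Let's trace through this code step by step.

Initialize: cur = 0
Entering loop: for k in range(1, 11):

After execution: cur = 1
1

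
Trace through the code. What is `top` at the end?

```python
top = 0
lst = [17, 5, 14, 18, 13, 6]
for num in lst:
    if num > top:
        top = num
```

Let's trace through this code step by step.

Initialize: top = 0
Initialize: lst = [17, 5, 14, 18, 13, 6]
Entering loop: for num in lst:

After execution: top = 18
18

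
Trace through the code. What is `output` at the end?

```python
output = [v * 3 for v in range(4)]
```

Let's trace through this code step by step.

Initialize: output = [v * 3 for v in range(4)]

After execution: output = [0, 3, 6, 9]
[0, 3, 6, 9]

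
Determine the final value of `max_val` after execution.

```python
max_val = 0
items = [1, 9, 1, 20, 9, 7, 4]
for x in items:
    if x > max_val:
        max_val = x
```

Let's trace through this code step by step.

Initialize: max_val = 0
Initialize: items = [1, 9, 1, 20, 9, 7, 4]
Entering loop: for x in items:

After execution: max_val = 20
20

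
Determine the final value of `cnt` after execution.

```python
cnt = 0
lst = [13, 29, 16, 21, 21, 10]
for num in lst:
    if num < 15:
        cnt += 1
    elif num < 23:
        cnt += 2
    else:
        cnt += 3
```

Let's trace through this code step by step.

Initialize: cnt = 0
Initialize: lst = [13, 29, 16, 21, 21, 10]
Entering loop: for num in lst:

After execution: cnt = 11
11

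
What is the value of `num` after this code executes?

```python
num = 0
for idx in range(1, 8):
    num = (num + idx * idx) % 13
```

Let's trace through this code step by step.

Initialize: num = 0
Entering loop: for idx in range(1, 8):

After execution: num = 10
10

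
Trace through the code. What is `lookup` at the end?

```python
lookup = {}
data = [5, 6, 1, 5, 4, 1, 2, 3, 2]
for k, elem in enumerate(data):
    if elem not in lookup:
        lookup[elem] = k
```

Let's trace through this code step by step.

Initialize: lookup = {}
Initialize: data = [5, 6, 1, 5, 4, 1, 2, 3, 2]
Entering loop: for k, elem in enumerate(data):

After execution: lookup = {5: 0, 6: 1, 1: 2, 4: 4, 2: 6, 3: 7}
{5: 0, 6: 1, 1: 2, 4: 4, 2: 6, 3: 7}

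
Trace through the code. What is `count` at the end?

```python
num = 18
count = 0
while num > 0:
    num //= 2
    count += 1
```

Let's trace through this code step by step.

Initialize: num = 18
Initialize: count = 0
Entering loop: while num > 0:

After execution: count = 5
5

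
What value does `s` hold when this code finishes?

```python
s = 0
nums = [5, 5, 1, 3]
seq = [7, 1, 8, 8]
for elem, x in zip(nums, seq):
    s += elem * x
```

Let's trace through this code step by step.

Initialize: s = 0
Initialize: nums = [5, 5, 1, 3]
Initialize: seq = [7, 1, 8, 8]
Entering loop: for elem, x in zip(nums, seq):

After execution: s = 72
72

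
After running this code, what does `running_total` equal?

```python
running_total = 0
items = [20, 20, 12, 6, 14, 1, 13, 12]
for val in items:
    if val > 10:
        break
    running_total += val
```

Let's trace through this code step by step.

Initialize: running_total = 0
Initialize: items = [20, 20, 12, 6, 14, 1, 13, 12]
Entering loop: for val in items:

After execution: running_total = 0
0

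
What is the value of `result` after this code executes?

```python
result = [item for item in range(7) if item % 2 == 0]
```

Let's trace through this code step by step.

Initialize: result = [item for item in range(7) if item % 2 == 0]

After execution: result = [0, 2, 4, 6]
[0, 2, 4, 6]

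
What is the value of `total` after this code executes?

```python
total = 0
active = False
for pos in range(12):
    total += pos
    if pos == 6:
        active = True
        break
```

Let's trace through this code step by step.

Initialize: total = 0
Initialize: active = False
Entering loop: for pos in range(12):

After execution: total = 21
21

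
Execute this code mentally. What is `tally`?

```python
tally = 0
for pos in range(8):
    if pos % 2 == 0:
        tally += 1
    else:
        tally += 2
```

Let's trace through this code step by step.

Initialize: tally = 0
Entering loop: for pos in range(8):

After execution: tally = 12
12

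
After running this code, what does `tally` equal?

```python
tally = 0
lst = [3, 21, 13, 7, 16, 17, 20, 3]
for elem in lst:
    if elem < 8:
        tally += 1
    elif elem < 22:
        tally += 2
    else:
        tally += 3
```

Let's trace through this code step by step.

Initialize: tally = 0
Initialize: lst = [3, 21, 13, 7, 16, 17, 20, 3]
Entering loop: for elem in lst:

After execution: tally = 13
13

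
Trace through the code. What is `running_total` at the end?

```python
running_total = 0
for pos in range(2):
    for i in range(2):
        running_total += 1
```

Let's trace through this code step by step.

Initialize: running_total = 0
Entering loop: for pos in range(2):

After execution: running_total = 4
4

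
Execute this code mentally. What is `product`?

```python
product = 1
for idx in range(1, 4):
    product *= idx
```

Let's trace through this code step by step.

Initialize: product = 1
Entering loop: for idx in range(1, 4):

After execution: product = 6
6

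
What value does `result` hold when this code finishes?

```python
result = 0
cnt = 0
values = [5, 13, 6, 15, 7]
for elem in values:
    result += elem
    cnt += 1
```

Let's trace through this code step by step.

Initialize: result = 0
Initialize: cnt = 0
Initialize: values = [5, 13, 6, 15, 7]
Entering loop: for elem in values:

After execution: result = 46
46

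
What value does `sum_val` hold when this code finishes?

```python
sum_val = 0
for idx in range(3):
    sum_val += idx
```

Let's trace through this code step by step.

Initialize: sum_val = 0
Entering loop: for idx in range(3):

After execution: sum_val = 3
3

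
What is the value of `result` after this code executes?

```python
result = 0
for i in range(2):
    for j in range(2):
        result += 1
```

Let's trace through this code step by step.

Initialize: result = 0
Entering loop: for i in range(2):

After execution: result = 4
4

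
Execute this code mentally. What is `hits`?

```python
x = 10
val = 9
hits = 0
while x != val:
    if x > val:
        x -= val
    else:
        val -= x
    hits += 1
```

Let's trace through this code step by step.

Initialize: x = 10
Initialize: val = 9
Initialize: hits = 0
Entering loop: while x != val:

After execution: hits = 9
9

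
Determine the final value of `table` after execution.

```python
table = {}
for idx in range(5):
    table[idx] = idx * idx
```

Let's trace through this code step by step.

Initialize: table = {}
Entering loop: for idx in range(5):

After execution: table = {0: 0, 1: 1, 2: 4, 3: 9, 4: 16}
{0: 0, 1: 1, 2: 4, 3: 9, 4: 16}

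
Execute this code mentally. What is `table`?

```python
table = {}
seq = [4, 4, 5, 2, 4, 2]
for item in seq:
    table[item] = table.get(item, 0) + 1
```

Let's trace through this code step by step.

Initialize: table = {}
Initialize: seq = [4, 4, 5, 2, 4, 2]
Entering loop: for item in seq:

After execution: table = {4: 3, 5: 1, 2: 2}
{4: 3, 5: 1, 2: 2}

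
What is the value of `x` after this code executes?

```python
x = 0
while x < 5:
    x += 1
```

Let's trace through this code step by step.

Initialize: x = 0
Entering loop: while x < 5:

After execution: x = 5
5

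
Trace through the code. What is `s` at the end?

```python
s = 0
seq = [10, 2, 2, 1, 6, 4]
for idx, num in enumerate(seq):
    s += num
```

Let's trace through this code step by step.

Initialize: s = 0
Initialize: seq = [10, 2, 2, 1, 6, 4]
Entering loop: for idx, num in enumerate(seq):

After execution: s = 25
25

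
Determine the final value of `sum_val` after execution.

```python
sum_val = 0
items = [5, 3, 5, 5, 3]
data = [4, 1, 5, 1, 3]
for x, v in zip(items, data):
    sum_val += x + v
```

Let's trace through this code step by step.

Initialize: sum_val = 0
Initialize: items = [5, 3, 5, 5, 3]
Initialize: data = [4, 1, 5, 1, 3]
Entering loop: for x, v in zip(items, data):

After execution: sum_val = 35
35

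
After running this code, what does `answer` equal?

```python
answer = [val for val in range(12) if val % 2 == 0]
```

Let's trace through this code step by step.

Initialize: answer = [val for val in range(12) if val % 2 == 0]

After execution: answer = [0, 2, 4, 6, 8, 10]
[0, 2, 4, 6, 8, 10]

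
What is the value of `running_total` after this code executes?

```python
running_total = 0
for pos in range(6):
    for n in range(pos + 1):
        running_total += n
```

Let's trace through this code step by step.

Initialize: running_total = 0
Entering loop: for pos in range(6):

After execution: running_total = 35
35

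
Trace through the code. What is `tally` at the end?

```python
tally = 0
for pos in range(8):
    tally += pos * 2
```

Let's trace through this code step by step.

Initialize: tally = 0
Entering loop: for pos in range(8):

After execution: tally = 56
56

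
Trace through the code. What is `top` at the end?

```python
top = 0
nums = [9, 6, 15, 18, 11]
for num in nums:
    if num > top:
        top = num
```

Let's trace through this code step by step.

Initialize: top = 0
Initialize: nums = [9, 6, 15, 18, 11]
Entering loop: for num in nums:

After execution: top = 18
18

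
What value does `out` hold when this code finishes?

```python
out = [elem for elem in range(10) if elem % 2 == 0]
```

Let's trace through this code step by step.

Initialize: out = [elem for elem in range(10) if elem % 2 == 0]

After execution: out = [0, 2, 4, 6, 8]
[0, 2, 4, 6, 8]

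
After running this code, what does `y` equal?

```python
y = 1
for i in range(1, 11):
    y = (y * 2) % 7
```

Let's trace through this code step by step.

Initialize: y = 1
Entering loop: for i in range(1, 11):

After execution: y = 2
2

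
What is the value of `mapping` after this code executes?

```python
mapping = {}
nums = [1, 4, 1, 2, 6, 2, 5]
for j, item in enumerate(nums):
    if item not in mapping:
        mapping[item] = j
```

Let's trace through this code step by step.

Initialize: mapping = {}
Initialize: nums = [1, 4, 1, 2, 6, 2, 5]
Entering loop: for j, item in enumerate(nums):

After execution: mapping = {1: 0, 4: 1, 2: 3, 6: 4, 5: 6}
{1: 0, 4: 1, 2: 3, 6: 4, 5: 6}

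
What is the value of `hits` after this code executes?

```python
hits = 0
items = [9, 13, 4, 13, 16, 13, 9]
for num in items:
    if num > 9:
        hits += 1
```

Let's trace through this code step by step.

Initialize: hits = 0
Initialize: items = [9, 13, 4, 13, 16, 13, 9]
Entering loop: for num in items:

After execution: hits = 4
4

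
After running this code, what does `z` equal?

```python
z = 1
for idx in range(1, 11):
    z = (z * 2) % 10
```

Let's trace through this code step by step.

Initialize: z = 1
Entering loop: for idx in range(1, 11):

After execution: z = 4
4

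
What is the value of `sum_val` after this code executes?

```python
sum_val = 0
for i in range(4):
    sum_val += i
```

Let's trace through this code step by step.

Initialize: sum_val = 0
Entering loop: for i in range(4):

After execution: sum_val = 6
6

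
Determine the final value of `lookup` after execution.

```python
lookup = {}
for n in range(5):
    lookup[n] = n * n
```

Let's trace through this code step by step.

Initialize: lookup = {}
Entering loop: for n in range(5):

After execution: lookup = {0: 0, 1: 1, 2: 4, 3: 9, 4: 16}
{0: 0, 1: 1, 2: 4, 3: 9, 4: 16}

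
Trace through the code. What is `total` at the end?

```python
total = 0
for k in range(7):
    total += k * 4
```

Let's trace through this code step by step.

Initialize: total = 0
Entering loop: for k in range(7):

After execution: total = 84
84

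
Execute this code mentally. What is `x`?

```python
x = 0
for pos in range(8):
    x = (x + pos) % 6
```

Let's trace through this code step by step.

Initialize: x = 0
Entering loop: for pos in range(8):

After execution: x = 4
4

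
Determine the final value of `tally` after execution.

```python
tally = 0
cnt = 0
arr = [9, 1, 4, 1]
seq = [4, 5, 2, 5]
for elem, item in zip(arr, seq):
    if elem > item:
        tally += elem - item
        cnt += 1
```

Let's trace through this code step by step.

Initialize: tally = 0
Initialize: cnt = 0
Initialize: arr = [9, 1, 4, 1]
Initialize: seq = [4, 5, 2, 5]
Entering loop: for elem, item in zip(arr, seq):

After execution: tally = 7
7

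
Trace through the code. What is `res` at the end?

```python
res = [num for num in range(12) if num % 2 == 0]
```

Let's trace through this code step by step.

Initialize: res = [num for num in range(12) if num % 2 == 0]

After execution: res = [0, 2, 4, 6, 8, 10]
[0, 2, 4, 6, 8, 10]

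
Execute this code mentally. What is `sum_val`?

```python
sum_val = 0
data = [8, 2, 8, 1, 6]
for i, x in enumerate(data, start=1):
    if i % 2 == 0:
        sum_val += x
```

Let's trace through this code step by step.

Initialize: sum_val = 0
Initialize: data = [8, 2, 8, 1, 6]
Entering loop: for i, x in enumerate(data, start=1):

After execution: sum_val = 3
3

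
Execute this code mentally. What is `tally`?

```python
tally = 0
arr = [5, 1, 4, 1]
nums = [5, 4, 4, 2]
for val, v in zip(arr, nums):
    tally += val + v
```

Let's trace through this code step by step.

Initialize: tally = 0
Initialize: arr = [5, 1, 4, 1]
Initialize: nums = [5, 4, 4, 2]
Entering loop: for val, v in zip(arr, nums):

After execution: tally = 26
26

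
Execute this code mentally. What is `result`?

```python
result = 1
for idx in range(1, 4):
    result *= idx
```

Let's trace through this code step by step.

Initialize: result = 1
Entering loop: for idx in range(1, 4):

After execution: result = 6
6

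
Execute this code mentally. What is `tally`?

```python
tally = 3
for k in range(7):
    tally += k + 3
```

Let's trace through this code step by step.

Initialize: tally = 3
Entering loop: for k in range(7):

After execution: tally = 45
45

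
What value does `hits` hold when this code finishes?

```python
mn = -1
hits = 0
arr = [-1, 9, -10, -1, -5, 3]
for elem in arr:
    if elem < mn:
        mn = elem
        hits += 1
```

Let's trace through this code step by step.

Initialize: mn = -1
Initialize: hits = 0
Initialize: arr = [-1, 9, -10, -1, -5, 3]
Entering loop: for elem in arr:

After execution: hits = 1
1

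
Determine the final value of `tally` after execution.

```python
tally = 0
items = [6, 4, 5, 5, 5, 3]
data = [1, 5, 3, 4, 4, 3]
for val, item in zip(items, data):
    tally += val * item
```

Let's trace through this code step by step.

Initialize: tally = 0
Initialize: items = [6, 4, 5, 5, 5, 3]
Initialize: data = [1, 5, 3, 4, 4, 3]
Entering loop: for val, item in zip(items, data):

After execution: tally = 90
90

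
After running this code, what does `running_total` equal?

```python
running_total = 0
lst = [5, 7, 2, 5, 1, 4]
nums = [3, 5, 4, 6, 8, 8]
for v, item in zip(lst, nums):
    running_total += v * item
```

Let's trace through this code step by step.

Initialize: running_total = 0
Initialize: lst = [5, 7, 2, 5, 1, 4]
Initialize: nums = [3, 5, 4, 6, 8, 8]
Entering loop: for v, item in zip(lst, nums):

After execution: running_total = 128
128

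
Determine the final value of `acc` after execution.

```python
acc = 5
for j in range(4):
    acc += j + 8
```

Let's trace through this code step by step.

Initialize: acc = 5
Entering loop: for j in range(4):

After execution: acc = 43
43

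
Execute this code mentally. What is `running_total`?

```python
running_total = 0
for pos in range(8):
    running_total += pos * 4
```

Let's trace through this code step by step.

Initialize: running_total = 0
Entering loop: for pos in range(8):

After execution: running_total = 112
112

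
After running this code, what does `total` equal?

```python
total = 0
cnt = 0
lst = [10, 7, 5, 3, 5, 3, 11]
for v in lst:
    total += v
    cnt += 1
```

Let's trace through this code step by step.

Initialize: total = 0
Initialize: cnt = 0
Initialize: lst = [10, 7, 5, 3, 5, 3, 11]
Entering loop: for v in lst:

After execution: total = 44
44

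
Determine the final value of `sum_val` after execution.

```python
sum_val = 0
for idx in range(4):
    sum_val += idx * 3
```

Let's trace through this code step by step.

Initialize: sum_val = 0
Entering loop: for idx in range(4):

After execution: sum_val = 18
18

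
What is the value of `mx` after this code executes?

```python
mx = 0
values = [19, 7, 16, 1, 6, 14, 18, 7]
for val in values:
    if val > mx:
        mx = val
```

Let's trace through this code step by step.

Initialize: mx = 0
Initialize: values = [19, 7, 16, 1, 6, 14, 18, 7]
Entering loop: for val in values:

After execution: mx = 19
19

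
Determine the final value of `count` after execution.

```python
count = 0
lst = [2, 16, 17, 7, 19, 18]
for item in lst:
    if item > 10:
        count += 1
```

Let's trace through this code step by step.

Initialize: count = 0
Initialize: lst = [2, 16, 17, 7, 19, 18]
Entering loop: for item in lst:

After execution: count = 4
4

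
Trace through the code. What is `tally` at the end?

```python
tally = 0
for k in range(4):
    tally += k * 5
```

Let's trace through this code step by step.

Initialize: tally = 0
Entering loop: for k in range(4):

After execution: tally = 30
30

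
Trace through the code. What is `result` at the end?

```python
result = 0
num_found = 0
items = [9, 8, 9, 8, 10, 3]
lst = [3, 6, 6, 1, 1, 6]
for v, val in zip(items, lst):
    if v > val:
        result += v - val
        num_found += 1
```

Let's trace through this code step by step.

Initialize: result = 0
Initialize: num_found = 0
Initialize: items = [9, 8, 9, 8, 10, 3]
Initialize: lst = [3, 6, 6, 1, 1, 6]
Entering loop: for v, val in zip(items, lst):

After execution: result = 27
27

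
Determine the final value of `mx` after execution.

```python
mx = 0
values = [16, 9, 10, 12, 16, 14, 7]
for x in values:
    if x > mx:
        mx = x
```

Let's trace through this code step by step.

Initialize: mx = 0
Initialize: values = [16, 9, 10, 12, 16, 14, 7]
Entering loop: for x in values:

After execution: mx = 16
16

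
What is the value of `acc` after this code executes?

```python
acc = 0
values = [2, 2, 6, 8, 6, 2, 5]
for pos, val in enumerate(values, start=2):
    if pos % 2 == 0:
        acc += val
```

Let's trace through this code step by step.

Initialize: acc = 0
Initialize: values = [2, 2, 6, 8, 6, 2, 5]
Entering loop: for pos, val in enumerate(values, start=2):

After execution: acc = 19
19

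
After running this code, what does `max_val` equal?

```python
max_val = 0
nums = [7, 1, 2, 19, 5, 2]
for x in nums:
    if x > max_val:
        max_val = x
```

Let's trace through this code step by step.

Initialize: max_val = 0
Initialize: nums = [7, 1, 2, 19, 5, 2]
Entering loop: for x in nums:

After execution: max_val = 19
19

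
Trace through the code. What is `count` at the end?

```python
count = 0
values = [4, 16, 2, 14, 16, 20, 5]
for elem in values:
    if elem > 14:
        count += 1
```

Let's trace through this code step by step.

Initialize: count = 0
Initialize: values = [4, 16, 2, 14, 16, 20, 5]
Entering loop: for elem in values:

After execution: count = 3
3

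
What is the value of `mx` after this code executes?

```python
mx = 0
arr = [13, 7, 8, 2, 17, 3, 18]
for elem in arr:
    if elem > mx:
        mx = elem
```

Let's trace through this code step by step.

Initialize: mx = 0
Initialize: arr = [13, 7, 8, 2, 17, 3, 18]
Entering loop: for elem in arr:

After execution: mx = 18
18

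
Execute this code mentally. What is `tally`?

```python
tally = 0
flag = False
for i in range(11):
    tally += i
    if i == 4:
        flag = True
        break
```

Let's trace through this code step by step.

Initialize: tally = 0
Initialize: flag = False
Entering loop: for i in range(11):

After execution: tally = 10
10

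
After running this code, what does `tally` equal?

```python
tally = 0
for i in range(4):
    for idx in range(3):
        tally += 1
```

Let's trace through this code step by step.

Initialize: tally = 0
Entering loop: for i in range(4):

After execution: tally = 12
12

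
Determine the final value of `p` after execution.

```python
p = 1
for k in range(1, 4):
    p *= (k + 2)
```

Let's trace through this code step by step.

Initialize: p = 1
Entering loop: for k in range(1, 4):

After execution: p = 60
60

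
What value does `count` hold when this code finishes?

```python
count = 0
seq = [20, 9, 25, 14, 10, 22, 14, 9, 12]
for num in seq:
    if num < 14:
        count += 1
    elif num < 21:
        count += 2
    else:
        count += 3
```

Let's trace through this code step by step.

Initialize: count = 0
Initialize: seq = [20, 9, 25, 14, 10, 22, 14, 9, 12]
Entering loop: for num in seq:

After execution: count = 16
16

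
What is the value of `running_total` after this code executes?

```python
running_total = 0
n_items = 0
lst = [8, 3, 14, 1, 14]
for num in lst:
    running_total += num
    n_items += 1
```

Let's trace through this code step by step.

Initialize: running_total = 0
Initialize: n_items = 0
Initialize: lst = [8, 3, 14, 1, 14]
Entering loop: for num in lst:

After execution: running_total = 40
40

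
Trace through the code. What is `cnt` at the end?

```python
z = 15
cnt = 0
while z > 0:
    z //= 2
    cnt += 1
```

Let's trace through this code step by step.

Initialize: z = 15
Initialize: cnt = 0
Entering loop: while z > 0:

After execution: cnt = 4
4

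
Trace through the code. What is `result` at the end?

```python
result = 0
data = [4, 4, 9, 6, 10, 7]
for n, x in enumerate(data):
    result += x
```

Let's trace through this code step by step.

Initialize: result = 0
Initialize: data = [4, 4, 9, 6, 10, 7]
Entering loop: for n, x in enumerate(data):

After execution: result = 40
40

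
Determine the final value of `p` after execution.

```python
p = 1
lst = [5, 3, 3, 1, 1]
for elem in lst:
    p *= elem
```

Let's trace through this code step by step.

Initialize: p = 1
Initialize: lst = [5, 3, 3, 1, 1]
Entering loop: for elem in lst:

After execution: p = 45
45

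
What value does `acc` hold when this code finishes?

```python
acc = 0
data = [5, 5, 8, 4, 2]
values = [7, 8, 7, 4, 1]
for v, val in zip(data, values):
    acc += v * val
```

Let's trace through this code step by step.

Initialize: acc = 0
Initialize: data = [5, 5, 8, 4, 2]
Initialize: values = [7, 8, 7, 4, 1]
Entering loop: for v, val in zip(data, values):

After execution: acc = 149
149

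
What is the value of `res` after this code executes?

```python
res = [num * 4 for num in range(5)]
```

Let's trace through this code step by step.

Initialize: res = [num * 4 for num in range(5)]

After execution: res = [0, 4, 8, 12, 16]
[0, 4, 8, 12, 16]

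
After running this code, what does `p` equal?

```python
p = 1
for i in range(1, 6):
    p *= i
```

Let's trace through this code step by step.

Initialize: p = 1
Entering loop: for i in range(1, 6):

After execution: p = 120
120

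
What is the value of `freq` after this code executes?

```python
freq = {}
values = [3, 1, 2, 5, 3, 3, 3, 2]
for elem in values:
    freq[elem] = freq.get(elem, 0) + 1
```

Let's trace through this code step by step.

Initialize: freq = {}
Initialize: values = [3, 1, 2, 5, 3, 3, 3, 2]
Entering loop: for elem in values:

After execution: freq = {3: 4, 1: 1, 2: 2, 5: 1}
{3: 4, 1: 1, 2: 2, 5: 1}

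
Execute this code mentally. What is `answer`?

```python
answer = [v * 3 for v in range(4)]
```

Let's trace through this code step by step.

Initialize: answer = [v * 3 for v in range(4)]

After execution: answer = [0, 3, 6, 9]
[0, 3, 6, 9]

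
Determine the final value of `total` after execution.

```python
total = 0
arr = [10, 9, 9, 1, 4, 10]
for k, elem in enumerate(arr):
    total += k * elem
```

Let's trace through this code step by step.

Initialize: total = 0
Initialize: arr = [10, 9, 9, 1, 4, 10]
Entering loop: for k, elem in enumerate(arr):

After execution: total = 96
96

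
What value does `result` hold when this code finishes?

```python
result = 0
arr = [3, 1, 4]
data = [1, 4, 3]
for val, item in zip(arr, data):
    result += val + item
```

Let's trace through this code step by step.

Initialize: result = 0
Initialize: arr = [3, 1, 4]
Initialize: data = [1, 4, 3]
Entering loop: for val, item in zip(arr, data):

After execution: result = 16
16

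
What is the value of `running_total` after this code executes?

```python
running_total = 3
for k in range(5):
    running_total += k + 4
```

Let's trace through this code step by step.

Initialize: running_total = 3
Entering loop: for k in range(5):

After execution: running_total = 33
33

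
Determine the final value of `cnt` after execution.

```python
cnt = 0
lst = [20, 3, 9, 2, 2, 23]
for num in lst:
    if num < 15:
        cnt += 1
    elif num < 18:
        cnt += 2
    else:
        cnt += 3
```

Let's trace through this code step by step.

Initialize: cnt = 0
Initialize: lst = [20, 3, 9, 2, 2, 23]
Entering loop: for num in lst:

After execution: cnt = 10
10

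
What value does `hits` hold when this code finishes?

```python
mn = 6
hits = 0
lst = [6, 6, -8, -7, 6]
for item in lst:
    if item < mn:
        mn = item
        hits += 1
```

Let's trace through this code step by step.

Initialize: mn = 6
Initialize: hits = 0
Initialize: lst = [6, 6, -8, -7, 6]
Entering loop: for item in lst:

After execution: hits = 1
1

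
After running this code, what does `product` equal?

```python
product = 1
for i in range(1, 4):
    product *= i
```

Let's trace through this code step by step.

Initialize: product = 1
Entering loop: for i in range(1, 4):

After execution: product = 6
6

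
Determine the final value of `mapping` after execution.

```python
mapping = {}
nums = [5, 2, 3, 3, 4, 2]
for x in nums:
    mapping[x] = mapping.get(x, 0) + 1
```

Let's trace through this code step by step.

Initialize: mapping = {}
Initialize: nums = [5, 2, 3, 3, 4, 2]
Entering loop: for x in nums:

After execution: mapping = {5: 1, 2: 2, 3: 2, 4: 1}
{5: 1, 2: 2, 3: 2, 4: 1}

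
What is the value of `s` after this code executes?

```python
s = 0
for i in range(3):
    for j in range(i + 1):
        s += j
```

Let's trace through this code step by step.

Initialize: s = 0
Entering loop: for i in range(3):

After execution: s = 4
4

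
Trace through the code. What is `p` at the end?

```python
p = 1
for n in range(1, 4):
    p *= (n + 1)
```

Let's trace through this code step by step.

Initialize: p = 1
Entering loop: for n in range(1, 4):

After execution: p = 24
24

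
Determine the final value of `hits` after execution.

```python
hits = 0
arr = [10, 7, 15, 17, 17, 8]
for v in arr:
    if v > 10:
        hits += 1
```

Let's trace through this code step by step.

Initialize: hits = 0
Initialize: arr = [10, 7, 15, 17, 17, 8]
Entering loop: for v in arr:

After execution: hits = 3
3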